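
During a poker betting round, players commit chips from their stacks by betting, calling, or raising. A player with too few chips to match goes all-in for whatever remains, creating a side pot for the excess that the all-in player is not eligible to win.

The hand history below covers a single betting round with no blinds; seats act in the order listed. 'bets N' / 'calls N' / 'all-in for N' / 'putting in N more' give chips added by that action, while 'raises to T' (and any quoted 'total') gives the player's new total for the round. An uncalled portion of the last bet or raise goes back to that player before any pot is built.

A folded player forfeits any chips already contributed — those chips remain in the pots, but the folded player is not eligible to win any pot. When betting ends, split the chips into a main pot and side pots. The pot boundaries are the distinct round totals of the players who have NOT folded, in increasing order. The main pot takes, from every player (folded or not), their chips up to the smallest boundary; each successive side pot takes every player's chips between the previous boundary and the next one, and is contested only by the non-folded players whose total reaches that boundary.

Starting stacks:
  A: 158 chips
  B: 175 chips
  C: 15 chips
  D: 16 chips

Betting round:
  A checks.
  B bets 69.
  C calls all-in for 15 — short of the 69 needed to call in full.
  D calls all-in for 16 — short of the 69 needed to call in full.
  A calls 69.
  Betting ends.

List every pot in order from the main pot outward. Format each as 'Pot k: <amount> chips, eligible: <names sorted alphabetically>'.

Pot 1: 60 chips, eligible: A, B, C, D
Pot 2: 3 chips, eligible: A, B, D
Pot 3: 106 chips, eligible: A, B

Derivation:
Contributions: A=69, B=69, C=15, D=16
Pot levels (distinct totals of non-folded players): 15, 16, 69
Layer 1-15: 15 each from A, B, C, D = 15*4 = 60 chips; eligible A, B, C, D
Layer 16-16: 1 each from A, B, D = 1*3 = 3 chips; eligible A, B, D
Layer 17-69: 53 each from A, B = 53*2 = 106 chips; eligible A, B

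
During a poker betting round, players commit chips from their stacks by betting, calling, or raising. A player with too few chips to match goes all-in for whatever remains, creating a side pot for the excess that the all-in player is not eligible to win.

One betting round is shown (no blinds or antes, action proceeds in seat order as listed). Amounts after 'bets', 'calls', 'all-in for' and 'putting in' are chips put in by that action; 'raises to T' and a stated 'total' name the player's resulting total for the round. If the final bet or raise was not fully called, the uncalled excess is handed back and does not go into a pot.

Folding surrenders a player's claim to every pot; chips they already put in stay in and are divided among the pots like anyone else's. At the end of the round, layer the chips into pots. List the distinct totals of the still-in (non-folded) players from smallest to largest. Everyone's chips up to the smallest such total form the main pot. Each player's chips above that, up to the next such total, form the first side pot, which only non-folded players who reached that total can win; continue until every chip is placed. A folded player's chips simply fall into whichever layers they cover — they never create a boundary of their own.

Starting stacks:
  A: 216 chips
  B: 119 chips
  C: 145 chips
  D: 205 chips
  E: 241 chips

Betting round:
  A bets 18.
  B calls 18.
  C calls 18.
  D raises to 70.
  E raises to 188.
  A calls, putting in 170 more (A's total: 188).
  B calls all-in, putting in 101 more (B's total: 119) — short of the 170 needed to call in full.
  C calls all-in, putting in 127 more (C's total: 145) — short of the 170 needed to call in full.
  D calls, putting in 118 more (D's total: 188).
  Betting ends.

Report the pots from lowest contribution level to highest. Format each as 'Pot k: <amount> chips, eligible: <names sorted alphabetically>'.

Contributions: A=188, B=119, C=145, D=188, E=188
Pot levels (distinct totals of non-folded players): 119, 145, 188
Layer 1-119: 119 each from A, B, C, D, E = 119*5 = 595 chips; eligible A, B, C, D, E
Layer 120-145: 26 each from A, C, D, E = 26*4 = 104 chips; eligible A, C, D, E
Layer 146-188: 43 each from A, D, E = 43*3 = 129 chips; eligible A, D, E

Pot 1: 595 chips, eligible: A, B, C, D, E
Pot 2: 104 chips, eligible: A, C, D, E
Pot 3: 129 chips, eligible: A, D, E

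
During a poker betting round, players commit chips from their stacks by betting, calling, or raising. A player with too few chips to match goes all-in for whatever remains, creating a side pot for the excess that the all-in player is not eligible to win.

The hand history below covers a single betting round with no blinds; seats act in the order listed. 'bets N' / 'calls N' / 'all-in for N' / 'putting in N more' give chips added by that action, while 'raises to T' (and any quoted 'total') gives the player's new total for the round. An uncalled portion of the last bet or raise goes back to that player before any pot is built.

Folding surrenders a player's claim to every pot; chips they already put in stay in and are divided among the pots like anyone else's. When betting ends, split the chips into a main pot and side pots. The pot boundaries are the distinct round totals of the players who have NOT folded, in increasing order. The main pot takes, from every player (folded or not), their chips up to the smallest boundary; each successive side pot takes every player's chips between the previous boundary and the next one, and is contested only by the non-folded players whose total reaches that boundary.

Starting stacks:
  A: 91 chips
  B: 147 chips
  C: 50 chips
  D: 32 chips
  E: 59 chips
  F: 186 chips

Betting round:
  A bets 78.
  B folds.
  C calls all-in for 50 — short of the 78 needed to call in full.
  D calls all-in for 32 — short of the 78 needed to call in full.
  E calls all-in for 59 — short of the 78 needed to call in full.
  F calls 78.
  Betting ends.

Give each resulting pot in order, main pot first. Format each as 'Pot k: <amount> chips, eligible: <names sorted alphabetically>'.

Pot 1: 160 chips, eligible: A, C, D, E, F
Pot 2: 72 chips, eligible: A, C, E, F
Pot 3: 27 chips, eligible: A, E, F
Pot 4: 38 chips, eligible: A, F

Derivation:
Contributions: A=78, C=50, D=32, E=59, F=78
Folded: B
Pot levels (distinct totals of non-folded players): 32, 50, 59, 78
Layer 1-32: 32 each from A, C, D, E, F = 32*5 = 160 chips; eligible A, C, D, E, F
Layer 33-50: 18 each from A, C, E, F = 18*4 = 72 chips; eligible A, C, E, F
Layer 51-59: 9 each from A, E, F = 9*3 = 27 chips; eligible A, E, F
Layer 60-78: 19 each from A, F = 19*2 = 38 chips; eligible A, F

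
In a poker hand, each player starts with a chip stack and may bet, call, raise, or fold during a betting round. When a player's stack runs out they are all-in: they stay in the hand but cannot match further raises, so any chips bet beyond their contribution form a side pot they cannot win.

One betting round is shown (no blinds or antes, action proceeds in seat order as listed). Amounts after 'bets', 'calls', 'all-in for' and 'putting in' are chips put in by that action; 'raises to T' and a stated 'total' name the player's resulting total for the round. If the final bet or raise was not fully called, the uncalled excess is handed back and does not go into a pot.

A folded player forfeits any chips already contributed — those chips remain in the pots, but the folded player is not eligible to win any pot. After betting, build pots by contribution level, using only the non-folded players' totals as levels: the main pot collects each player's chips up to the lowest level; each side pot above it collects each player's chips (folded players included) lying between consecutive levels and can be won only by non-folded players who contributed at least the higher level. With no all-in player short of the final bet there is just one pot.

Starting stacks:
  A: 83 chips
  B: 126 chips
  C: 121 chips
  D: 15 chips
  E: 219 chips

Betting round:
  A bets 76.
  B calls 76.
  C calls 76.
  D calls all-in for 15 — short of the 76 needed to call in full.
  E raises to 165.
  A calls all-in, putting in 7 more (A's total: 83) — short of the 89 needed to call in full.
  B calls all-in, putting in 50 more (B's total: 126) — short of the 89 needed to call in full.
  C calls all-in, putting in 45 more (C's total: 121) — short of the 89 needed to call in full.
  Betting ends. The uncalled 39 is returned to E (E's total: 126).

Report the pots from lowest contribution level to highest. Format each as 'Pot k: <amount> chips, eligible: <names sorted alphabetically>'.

Contributions (after 39 returned to E): A=83, B=126, C=121, D=15, E=126
Pot levels (distinct totals of non-folded players): 15, 83, 121, 126
Layer 1-15: 15 each from A, B, C, D, E = 15*5 = 75 chips; eligible A, B, C, D, E
Layer 16-83: 68 each from A, B, C, E = 68*4 = 272 chips; eligible A, B, C, E
Layer 84-121: 38 each from B, C, E = 38*3 = 114 chips; eligible B, C, E
Layer 122-126: 5 each from B, E = 5*2 = 10 chips; eligible B, E

Pot 1: 75 chips, eligible: A, B, C, D, E
Pot 2: 272 chips, eligible: A, B, C, E
Pot 3: 114 chips, eligible: B, C, E
Pot 4: 10 chips, eligible: B, E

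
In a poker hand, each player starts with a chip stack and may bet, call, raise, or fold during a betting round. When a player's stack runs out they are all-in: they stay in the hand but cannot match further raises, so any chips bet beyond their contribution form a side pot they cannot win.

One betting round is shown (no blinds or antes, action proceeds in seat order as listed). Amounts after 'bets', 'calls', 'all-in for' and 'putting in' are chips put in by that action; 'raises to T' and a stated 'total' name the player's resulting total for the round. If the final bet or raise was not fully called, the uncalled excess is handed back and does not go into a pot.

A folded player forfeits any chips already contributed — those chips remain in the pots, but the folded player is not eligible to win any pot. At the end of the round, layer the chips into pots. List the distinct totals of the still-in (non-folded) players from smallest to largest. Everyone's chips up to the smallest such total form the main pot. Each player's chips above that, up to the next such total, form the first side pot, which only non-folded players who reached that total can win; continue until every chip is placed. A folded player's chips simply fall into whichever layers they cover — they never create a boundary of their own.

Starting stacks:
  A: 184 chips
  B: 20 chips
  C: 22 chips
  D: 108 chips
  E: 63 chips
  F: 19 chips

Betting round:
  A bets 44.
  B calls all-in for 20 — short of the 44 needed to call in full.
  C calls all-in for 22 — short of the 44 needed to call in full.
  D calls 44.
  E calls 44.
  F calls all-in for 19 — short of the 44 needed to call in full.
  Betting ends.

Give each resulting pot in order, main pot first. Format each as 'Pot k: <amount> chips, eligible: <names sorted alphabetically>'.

Pot 1: 114 chips, eligible: A, B, C, D, E, F
Pot 2: 5 chips, eligible: A, B, C, D, E
Pot 3: 8 chips, eligible: A, C, D, E
Pot 4: 66 chips, eligible: A, D, E

Derivation:
Contributions: A=44, B=20, C=22, D=44, E=44, F=19
Pot levels (distinct totals of non-folded players): 19, 20, 22, 44
Layer 1-19: 19 each from A, B, C, D, E, F = 19*6 = 114 chips; eligible A, B, C, D, E, F
Layer 20-20: 1 each from A, B, C, D, E = 1*5 = 5 chips; eligible A, B, C, D, E
Layer 21-22: 2 each from A, C, D, E = 2*4 = 8 chips; eligible A, C, D, E
Layer 23-44: 22 each from A, D, E = 22*3 = 66 chips; eligible A, D, E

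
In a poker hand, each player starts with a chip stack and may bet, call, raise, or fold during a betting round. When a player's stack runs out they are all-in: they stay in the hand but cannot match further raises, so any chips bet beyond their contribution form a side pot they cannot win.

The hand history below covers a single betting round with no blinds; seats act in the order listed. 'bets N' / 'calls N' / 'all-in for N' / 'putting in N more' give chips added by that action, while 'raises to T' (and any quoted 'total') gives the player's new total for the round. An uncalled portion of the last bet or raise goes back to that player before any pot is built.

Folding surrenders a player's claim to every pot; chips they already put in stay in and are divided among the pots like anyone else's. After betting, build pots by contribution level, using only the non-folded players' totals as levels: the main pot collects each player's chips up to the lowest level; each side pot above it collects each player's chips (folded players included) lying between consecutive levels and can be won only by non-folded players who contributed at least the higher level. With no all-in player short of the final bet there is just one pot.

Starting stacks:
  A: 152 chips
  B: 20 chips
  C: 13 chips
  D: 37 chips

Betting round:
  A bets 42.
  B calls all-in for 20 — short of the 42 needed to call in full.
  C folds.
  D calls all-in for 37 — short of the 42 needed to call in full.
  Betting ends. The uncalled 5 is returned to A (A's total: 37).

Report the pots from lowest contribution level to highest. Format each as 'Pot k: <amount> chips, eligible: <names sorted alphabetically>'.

Pot 1: 60 chips, eligible: A, B, D
Pot 2: 34 chips, eligible: A, D

Derivation:
Contributions (after 5 returned to A): A=37, B=20, D=37
Folded: C
Pot levels (distinct totals of non-folded players): 20, 37
Layer 1-20: 20 each from A, B, D = 20*3 = 60 chips; eligible A, B, D
Layer 21-37: 17 each from A, D = 17*2 = 34 chips; eligible A, D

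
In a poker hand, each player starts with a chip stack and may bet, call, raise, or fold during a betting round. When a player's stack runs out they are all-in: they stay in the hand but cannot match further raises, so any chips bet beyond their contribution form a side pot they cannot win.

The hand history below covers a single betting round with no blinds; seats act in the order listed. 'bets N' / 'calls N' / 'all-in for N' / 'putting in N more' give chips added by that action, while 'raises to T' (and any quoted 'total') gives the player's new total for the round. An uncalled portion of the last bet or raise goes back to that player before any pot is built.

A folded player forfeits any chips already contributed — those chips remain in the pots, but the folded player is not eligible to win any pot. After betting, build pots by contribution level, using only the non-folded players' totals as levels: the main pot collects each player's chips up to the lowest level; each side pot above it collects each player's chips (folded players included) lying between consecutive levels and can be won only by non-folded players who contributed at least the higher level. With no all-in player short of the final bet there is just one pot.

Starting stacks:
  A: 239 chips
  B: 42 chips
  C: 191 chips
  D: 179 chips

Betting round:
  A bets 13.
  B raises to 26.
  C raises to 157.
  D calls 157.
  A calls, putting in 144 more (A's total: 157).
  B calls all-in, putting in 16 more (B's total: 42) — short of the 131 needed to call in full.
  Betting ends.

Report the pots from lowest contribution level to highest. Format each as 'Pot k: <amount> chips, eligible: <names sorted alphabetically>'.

Contributions: A=157, B=42, C=157, D=157
Pot levels (distinct totals of non-folded players): 42, 157
Layer 1-42: 42 each from A, B, C, D = 42*4 = 168 chips; eligible A, B, C, D
Layer 43-157: 115 each from A, C, D = 115*3 = 345 chips; eligible A, C, D

Pot 1: 168 chips, eligible: A, B, C, D
Pot 2: 345 chips, eligible: A, C, D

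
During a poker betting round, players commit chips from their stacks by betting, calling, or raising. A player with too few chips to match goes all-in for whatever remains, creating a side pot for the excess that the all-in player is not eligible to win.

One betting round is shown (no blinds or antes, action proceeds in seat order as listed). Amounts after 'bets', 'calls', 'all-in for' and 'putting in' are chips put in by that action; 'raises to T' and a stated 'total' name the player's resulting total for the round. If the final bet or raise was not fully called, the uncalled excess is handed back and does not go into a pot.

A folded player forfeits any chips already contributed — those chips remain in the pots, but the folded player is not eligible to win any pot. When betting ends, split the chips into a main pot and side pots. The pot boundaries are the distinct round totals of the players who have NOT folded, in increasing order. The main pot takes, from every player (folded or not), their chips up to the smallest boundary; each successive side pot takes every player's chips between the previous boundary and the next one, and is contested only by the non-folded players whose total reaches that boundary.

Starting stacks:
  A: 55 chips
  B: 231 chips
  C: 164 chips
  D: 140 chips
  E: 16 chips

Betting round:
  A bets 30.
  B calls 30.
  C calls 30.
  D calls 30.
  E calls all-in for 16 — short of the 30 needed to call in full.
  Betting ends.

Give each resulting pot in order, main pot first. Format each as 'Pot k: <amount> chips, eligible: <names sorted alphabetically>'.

Contributions: A=30, B=30, C=30, D=30, E=16
Pot levels (distinct totals of non-folded players): 16, 30
Layer 1-16: 16 each from A, B, C, D, E = 16*5 = 80 chips; eligible A, B, C, D, E
Layer 17-30: 14 each from A, B, C, D = 14*4 = 56 chips; eligible A, B, C, D

Pot 1: 80 chips, eligible: A, B, C, D, E
Pot 2: 56 chips, eligible: A, B, C, D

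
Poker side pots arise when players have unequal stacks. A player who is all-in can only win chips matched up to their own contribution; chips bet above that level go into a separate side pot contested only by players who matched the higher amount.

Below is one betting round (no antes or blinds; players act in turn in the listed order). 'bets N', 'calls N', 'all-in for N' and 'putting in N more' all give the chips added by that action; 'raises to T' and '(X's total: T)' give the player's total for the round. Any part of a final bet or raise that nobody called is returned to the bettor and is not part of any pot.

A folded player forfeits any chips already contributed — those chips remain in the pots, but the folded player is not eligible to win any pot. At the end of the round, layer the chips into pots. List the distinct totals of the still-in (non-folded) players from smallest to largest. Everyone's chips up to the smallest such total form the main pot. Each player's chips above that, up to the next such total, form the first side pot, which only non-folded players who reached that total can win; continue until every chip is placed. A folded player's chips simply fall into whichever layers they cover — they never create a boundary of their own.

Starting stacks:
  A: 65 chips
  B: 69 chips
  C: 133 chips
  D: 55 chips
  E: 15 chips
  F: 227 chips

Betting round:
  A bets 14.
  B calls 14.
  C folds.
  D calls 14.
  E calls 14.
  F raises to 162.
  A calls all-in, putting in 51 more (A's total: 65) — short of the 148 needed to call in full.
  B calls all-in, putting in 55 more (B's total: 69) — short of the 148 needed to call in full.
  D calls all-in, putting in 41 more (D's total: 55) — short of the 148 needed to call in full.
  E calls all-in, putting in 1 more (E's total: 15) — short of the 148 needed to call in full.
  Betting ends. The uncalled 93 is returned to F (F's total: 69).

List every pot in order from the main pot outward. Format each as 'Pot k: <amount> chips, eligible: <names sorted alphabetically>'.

Contributions (after 93 returned to F): A=65, B=69, D=55, E=15, F=69
Folded: C
Pot levels (distinct totals of non-folded players): 15, 55, 65, 69
Layer 1-15: 15 each from A, B, D, E, F = 15*5 = 75 chips; eligible A, B, D, E, F
Layer 16-55: 40 each from A, B, D, F = 40*4 = 160 chips; eligible A, B, D, F
Layer 56-65: 10 each from A, B, F = 10*3 = 30 chips; eligible A, B, F
Layer 66-69: 4 each from B, F = 4*2 = 8 chips; eligible B, F

Pot 1: 75 chips, eligible: A, B, D, E, F
Pot 2: 160 chips, eligible: A, B, D, F
Pot 3: 30 chips, eligible: A, B, F
Pot 4: 8 chips, eligible: B, F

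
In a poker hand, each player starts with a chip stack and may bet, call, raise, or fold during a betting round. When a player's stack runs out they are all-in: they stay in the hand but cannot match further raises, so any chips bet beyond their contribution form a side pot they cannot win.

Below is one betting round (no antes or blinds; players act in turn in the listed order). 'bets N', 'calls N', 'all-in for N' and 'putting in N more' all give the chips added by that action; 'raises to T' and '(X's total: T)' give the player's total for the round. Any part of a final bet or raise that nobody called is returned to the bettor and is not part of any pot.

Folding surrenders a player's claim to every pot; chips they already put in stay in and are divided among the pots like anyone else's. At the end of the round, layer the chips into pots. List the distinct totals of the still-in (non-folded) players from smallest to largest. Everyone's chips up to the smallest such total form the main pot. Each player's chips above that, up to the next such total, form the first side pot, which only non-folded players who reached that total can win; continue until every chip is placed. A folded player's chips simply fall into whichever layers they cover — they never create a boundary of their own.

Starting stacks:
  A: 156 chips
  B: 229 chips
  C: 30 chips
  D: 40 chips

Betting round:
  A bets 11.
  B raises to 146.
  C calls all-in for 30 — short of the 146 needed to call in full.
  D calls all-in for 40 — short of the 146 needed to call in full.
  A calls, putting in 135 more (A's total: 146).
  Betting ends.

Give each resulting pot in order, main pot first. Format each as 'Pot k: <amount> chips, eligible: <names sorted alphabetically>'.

Pot 1: 120 chips, eligible: A, B, C, D
Pot 2: 30 chips, eligible: A, B, D
Pot 3: 212 chips, eligible: A, B

Derivation:
Contributions: A=146, B=146, C=30, D=40
Pot levels (distinct totals of non-folded players): 30, 40, 146
Layer 1-30: 30 each from A, B, C, D = 30*4 = 120 chips; eligible A, B, C, D
Layer 31-40: 10 each from A, B, D = 10*3 = 30 chips; eligible A, B, D
Layer 41-146: 106 each from A, B = 106*2 = 212 chips; eligible A, B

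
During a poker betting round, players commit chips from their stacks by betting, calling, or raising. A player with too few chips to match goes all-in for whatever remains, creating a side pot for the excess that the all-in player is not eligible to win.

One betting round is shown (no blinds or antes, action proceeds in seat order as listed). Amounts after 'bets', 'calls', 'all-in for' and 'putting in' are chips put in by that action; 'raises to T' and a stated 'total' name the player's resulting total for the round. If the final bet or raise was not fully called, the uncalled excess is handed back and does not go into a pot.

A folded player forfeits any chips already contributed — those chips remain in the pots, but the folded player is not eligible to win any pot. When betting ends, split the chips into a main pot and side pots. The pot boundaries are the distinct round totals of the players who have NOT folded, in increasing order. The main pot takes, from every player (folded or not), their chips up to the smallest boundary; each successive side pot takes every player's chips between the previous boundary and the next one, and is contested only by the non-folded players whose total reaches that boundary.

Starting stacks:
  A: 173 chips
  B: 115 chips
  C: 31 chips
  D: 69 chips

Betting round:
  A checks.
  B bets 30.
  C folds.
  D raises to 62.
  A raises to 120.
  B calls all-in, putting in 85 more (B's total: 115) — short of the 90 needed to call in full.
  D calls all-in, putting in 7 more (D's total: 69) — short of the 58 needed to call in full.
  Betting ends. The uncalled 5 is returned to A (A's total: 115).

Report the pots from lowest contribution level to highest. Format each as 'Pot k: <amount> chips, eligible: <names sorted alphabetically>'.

Contributions (after 5 returned to A): A=115, B=115, D=69
Folded: C
Pot levels (distinct totals of non-folded players): 69, 115
Layer 1-69: 69 each from A, B, D = 69*3 = 207 chips; eligible A, B, D
Layer 70-115: 46 each from A, B = 46*2 = 92 chips; eligible A, B

Pot 1: 207 chips, eligible: A, B, D
Pot 2: 92 chips, eligible: A, B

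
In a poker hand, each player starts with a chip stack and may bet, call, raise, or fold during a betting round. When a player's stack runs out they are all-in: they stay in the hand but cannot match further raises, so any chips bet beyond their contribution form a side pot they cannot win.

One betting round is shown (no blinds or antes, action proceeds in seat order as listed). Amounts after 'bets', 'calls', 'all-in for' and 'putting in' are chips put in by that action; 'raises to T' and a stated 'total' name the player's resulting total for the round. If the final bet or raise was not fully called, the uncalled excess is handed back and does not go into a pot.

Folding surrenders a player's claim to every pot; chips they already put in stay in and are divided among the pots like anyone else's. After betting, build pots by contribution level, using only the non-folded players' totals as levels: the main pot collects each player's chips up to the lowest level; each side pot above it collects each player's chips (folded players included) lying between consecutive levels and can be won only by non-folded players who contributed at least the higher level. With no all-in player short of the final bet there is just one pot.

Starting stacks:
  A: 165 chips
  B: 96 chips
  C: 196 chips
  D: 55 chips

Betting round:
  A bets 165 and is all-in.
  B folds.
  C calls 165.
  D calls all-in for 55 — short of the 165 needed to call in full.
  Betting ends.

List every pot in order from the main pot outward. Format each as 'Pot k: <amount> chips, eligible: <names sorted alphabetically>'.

Pot 1: 165 chips, eligible: A, C, D
Pot 2: 220 chips, eligible: A, C

Derivation:
Contributions: A=165, C=165, D=55
Folded: B
Pot levels (distinct totals of non-folded players): 55, 165
Layer 1-55: 55 each from A, C, D = 55*3 = 165 chips; eligible A, C, D
Layer 56-165: 110 each from A, C = 110*2 = 220 chips; eligible A, C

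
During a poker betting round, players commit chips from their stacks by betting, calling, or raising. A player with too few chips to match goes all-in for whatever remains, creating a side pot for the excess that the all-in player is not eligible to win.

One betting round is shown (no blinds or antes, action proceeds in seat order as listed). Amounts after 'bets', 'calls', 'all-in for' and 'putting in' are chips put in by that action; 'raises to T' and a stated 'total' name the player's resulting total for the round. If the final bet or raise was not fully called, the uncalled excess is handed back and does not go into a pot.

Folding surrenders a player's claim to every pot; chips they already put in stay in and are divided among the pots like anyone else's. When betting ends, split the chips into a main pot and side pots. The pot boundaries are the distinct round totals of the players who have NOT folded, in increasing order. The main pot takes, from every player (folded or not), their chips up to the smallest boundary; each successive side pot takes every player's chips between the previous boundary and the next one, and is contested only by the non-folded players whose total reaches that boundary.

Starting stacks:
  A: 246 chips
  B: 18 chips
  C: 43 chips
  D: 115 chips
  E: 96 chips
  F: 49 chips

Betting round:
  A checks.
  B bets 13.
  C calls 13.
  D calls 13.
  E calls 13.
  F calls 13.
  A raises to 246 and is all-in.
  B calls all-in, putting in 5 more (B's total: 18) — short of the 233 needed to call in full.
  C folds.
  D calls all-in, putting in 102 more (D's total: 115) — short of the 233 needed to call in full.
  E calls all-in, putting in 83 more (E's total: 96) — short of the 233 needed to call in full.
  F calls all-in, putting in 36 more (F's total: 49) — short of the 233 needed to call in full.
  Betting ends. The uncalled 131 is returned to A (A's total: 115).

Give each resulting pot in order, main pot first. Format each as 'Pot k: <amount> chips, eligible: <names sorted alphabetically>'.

Contributions (after 131 returned to A): A=115, B=18, C=13, D=115, E=96, F=49
Folded: C
Pot levels (distinct totals of non-folded players): 18, 49, 96, 115
Layer 1-18: A 18 + B 18 + C 13 + D 18 + E 18 + F 18 = 103 chips; eligible A, B, D, E, F
Layer 19-49: 31 each from A, D, E, F = 31*4 = 124 chips; eligible A, D, E, F
Layer 50-96: 47 each from A, D, E = 47*3 = 141 chips; eligible A, D, E
Layer 97-115: 19 each from A, D = 19*2 = 38 chips; eligible A, D

Pot 1: 103 chips, eligible: A, B, D, E, F
Pot 2: 124 chips, eligible: A, D, E, F
Pot 3: 141 chips, eligible: A, D, E
Pot 4: 38 chips, eligible: A, D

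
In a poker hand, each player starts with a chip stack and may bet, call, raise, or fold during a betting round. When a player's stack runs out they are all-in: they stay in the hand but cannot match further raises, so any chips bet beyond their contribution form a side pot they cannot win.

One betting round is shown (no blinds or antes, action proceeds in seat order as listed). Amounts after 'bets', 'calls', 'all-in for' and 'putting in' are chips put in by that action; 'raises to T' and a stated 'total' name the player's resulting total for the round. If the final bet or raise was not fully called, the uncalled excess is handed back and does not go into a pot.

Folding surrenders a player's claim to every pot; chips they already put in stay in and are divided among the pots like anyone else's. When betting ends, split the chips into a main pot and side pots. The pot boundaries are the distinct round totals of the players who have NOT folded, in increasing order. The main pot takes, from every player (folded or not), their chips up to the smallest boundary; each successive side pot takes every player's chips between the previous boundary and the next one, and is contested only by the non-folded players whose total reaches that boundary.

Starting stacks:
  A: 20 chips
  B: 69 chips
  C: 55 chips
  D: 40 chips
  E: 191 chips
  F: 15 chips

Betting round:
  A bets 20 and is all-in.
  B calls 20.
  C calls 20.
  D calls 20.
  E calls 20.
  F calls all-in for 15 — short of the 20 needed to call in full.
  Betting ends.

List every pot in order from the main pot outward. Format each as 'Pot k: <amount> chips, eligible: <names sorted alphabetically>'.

Pot 1: 90 chips, eligible: A, B, C, D, E, F
Pot 2: 25 chips, eligible: A, B, C, D, E

Derivation:
Contributions: A=20, B=20, C=20, D=20, E=20, F=15
Pot levels (distinct totals of non-folded players): 15, 20
Layer 1-15: 15 each from A, B, C, D, E, F = 15*6 = 90 chips; eligible A, B, C, D, E, F
Layer 16-20: 5 each from A, B, C, D, E = 5*5 = 25 chips; eligible A, B, C, D, E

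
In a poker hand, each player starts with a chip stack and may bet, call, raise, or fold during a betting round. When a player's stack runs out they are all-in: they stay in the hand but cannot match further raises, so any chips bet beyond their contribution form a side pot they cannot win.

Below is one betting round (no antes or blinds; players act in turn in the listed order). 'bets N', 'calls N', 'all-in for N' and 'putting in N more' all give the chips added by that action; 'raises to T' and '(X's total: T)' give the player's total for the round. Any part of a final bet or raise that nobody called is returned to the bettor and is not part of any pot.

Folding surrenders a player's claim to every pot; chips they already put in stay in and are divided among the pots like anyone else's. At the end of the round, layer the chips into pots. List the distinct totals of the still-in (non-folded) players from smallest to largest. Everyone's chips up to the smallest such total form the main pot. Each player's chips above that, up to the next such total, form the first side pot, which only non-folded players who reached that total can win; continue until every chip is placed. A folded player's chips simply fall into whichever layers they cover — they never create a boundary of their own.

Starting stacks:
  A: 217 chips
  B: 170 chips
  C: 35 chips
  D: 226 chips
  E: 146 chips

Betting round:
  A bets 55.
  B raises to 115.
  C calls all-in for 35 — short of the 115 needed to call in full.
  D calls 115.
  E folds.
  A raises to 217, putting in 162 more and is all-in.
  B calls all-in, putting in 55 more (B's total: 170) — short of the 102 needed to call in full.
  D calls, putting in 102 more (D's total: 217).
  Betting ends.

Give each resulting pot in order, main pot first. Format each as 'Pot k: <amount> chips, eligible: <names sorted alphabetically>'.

Contributions: A=217, B=170, C=35, D=217
Folded: E
Pot levels (distinct totals of non-folded players): 35, 170, 217
Layer 1-35: 35 each from A, B, C, D = 35*4 = 140 chips; eligible A, B, C, D
Layer 36-170: 135 each from A, B, D = 135*3 = 405 chips; eligible A, B, D
Layer 171-217: 47 each from A, D = 47*2 = 94 chips; eligible A, D

Pot 1: 140 chips, eligible: A, B, C, D
Pot 2: 405 chips, eligible: A, B, D
Pot 3: 94 chips, eligible: A, D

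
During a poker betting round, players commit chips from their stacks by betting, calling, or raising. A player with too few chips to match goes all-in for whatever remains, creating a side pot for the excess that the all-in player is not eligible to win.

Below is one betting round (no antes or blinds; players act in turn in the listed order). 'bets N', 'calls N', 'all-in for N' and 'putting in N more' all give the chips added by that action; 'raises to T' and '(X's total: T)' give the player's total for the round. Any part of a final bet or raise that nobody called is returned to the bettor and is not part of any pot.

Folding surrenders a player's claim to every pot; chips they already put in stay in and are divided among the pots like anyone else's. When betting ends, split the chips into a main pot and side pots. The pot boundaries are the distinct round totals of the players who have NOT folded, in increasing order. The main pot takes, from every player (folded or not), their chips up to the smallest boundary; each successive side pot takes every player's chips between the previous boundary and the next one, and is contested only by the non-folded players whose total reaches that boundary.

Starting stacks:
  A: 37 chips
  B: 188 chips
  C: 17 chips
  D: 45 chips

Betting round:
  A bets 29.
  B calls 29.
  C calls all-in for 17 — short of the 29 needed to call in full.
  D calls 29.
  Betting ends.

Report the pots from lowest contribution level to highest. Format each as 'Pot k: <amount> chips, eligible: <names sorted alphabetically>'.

Contributions: A=29, B=29, C=17, D=29
Pot levels (distinct totals of non-folded players): 17, 29
Layer 1-17: 17 each from A, B, C, D = 17*4 = 68 chips; eligible A, B, C, D
Layer 18-29: 12 each from A, B, D = 12*3 = 36 chips; eligible A, B, D

Pot 1: 68 chips, eligible: A, B, C, D
Pot 2: 36 chips, eligible: A, B, D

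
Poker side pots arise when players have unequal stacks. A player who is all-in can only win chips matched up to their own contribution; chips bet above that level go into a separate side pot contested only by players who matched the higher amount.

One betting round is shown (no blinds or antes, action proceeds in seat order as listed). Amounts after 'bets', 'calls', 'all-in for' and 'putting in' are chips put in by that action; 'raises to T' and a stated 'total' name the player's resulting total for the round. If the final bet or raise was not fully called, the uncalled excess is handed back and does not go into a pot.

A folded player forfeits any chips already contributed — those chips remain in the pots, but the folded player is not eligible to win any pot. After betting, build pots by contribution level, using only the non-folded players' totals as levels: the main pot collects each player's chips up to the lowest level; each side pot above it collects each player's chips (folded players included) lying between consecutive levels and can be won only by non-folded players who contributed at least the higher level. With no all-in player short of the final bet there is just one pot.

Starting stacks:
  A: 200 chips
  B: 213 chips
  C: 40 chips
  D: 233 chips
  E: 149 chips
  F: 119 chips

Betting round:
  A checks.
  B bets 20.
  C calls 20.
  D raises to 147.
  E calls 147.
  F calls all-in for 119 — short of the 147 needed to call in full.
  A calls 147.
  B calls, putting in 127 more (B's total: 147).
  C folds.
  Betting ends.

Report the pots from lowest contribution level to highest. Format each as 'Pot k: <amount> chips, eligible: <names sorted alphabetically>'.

Pot 1: 615 chips, eligible: A, B, D, E, F
Pot 2: 112 chips, eligible: A, B, D, E

Derivation:
Contributions: A=147, B=147, C=20, D=147, E=147, F=119
Folded: C
Pot levels (distinct totals of non-folded players): 119, 147
Layer 1-119: A 119 + B 119 + C 20 + D 119 + E 119 + F 119 = 615 chips; eligible A, B, D, E, F
Layer 120-147: 28 each from A, B, D, E = 28*4 = 112 chips; eligible A, B, D, E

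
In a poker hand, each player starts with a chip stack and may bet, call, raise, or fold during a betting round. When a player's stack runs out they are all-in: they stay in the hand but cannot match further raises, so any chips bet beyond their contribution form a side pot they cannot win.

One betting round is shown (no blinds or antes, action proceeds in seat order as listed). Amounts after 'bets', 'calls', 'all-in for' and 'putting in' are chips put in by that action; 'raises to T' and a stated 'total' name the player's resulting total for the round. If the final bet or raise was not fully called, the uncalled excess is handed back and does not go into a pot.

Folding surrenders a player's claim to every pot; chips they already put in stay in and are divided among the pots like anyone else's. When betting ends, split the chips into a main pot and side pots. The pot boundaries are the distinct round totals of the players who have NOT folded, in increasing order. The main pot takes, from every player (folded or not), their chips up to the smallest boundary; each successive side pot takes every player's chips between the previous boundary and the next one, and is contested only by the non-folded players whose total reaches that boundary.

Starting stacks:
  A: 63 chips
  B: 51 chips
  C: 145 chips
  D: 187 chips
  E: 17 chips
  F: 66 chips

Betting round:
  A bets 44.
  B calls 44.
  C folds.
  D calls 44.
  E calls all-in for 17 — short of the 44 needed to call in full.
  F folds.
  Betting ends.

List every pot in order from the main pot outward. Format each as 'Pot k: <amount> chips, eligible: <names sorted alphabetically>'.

Pot 1: 68 chips, eligible: A, B, D, E
Pot 2: 81 chips, eligible: A, B, D

Derivation:
Contributions: A=44, B=44, D=44, E=17
Folded: C, F
Pot levels (distinct totals of non-folded players): 17, 44
Layer 1-17: 17 each from A, B, D, E = 17*4 = 68 chips; eligible A, B, D, E
Layer 18-44: 27 each from A, B, D = 27*3 = 81 chips; eligible A, B, D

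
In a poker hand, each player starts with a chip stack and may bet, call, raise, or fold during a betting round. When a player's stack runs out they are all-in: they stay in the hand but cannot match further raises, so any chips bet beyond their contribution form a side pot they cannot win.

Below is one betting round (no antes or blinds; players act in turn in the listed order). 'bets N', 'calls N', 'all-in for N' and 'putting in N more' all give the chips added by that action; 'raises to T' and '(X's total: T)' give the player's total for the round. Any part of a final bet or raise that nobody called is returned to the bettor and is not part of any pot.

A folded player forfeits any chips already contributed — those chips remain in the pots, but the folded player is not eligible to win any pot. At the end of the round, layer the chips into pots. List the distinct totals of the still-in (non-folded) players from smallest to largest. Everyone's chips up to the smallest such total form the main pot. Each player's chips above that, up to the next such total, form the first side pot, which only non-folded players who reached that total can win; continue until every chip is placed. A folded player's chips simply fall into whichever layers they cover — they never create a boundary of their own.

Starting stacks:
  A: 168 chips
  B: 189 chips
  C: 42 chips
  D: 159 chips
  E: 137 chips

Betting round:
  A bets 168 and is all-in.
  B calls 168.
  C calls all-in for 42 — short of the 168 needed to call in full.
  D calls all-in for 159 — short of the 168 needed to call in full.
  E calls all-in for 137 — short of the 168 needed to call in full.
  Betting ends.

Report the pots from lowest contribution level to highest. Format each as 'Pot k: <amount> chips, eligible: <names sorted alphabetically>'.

Contributions: A=168, B=168, C=42, D=159, E=137
Pot levels (distinct totals of non-folded players): 42, 137, 159, 168
Layer 1-42: 42 each from A, B, C, D, E = 42*5 = 210 chips; eligible A, B, C, D, E
Layer 43-137: 95 each from A, B, D, E = 95*4 = 380 chips; eligible A, B, D, E
Layer 138-159: 22 each from A, B, D = 22*3 = 66 chips; eligible A, B, D
Layer 160-168: 9 each from A, B = 9*2 = 18 chips; eligible A, B

Pot 1: 210 chips, eligible: A, B, C, D, E
Pot 2: 380 chips, eligible: A, B, D, E
Pot 3: 66 chips, eligible: A, B, D
Pot 4: 18 chips, eligible: A, B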